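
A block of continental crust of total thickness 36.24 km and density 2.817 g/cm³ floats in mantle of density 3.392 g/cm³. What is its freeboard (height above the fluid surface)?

6.14 km

Floating equilibrium: submerged depth d = t ρ_obj/ρ_fluid = 36.24 km × 2.817/3.392 = 30.1 km.
Freeboard = t − d = 36.24 km − 30.1 km = 6.14 km.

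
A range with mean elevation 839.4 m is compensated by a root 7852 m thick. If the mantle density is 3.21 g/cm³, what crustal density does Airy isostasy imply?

ρ_c h = (ρ_m − ρ_c) r → ρ_c (h + r) = ρ_m r → ρ_c = ρ_m r / (h + r).
ρ_c = 3.21 × 7852 m / (839.4 m + 7852 m) = 2.9 g/cm³.

2.9 g/cm³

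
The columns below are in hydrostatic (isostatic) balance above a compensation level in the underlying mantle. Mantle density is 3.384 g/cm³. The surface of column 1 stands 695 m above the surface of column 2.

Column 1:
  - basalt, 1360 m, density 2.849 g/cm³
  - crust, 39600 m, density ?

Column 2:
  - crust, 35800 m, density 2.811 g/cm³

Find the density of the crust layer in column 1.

2.82 g/cm³

Take the compensation level at the base of the deeper column (depth z_c below the surface of column 1) and equate Σ ρ_i t_i down to z_c; mantle fills any gap and the z_c terms cancel.
Column 1: 1360×2.849 + 39600×ρ + (z_c − 40960)×3.384
Column 2: 695×0 + 35800×2.811 + (z_c − 695 − 35800)×3.384
The z_c×3.384 term appears on both sides and cancels. Collect the known terms of each column as K = Σ(ρt)_known − 3.384 × (depth of known layers): K_1 = 3874.64 − 3.384×40960 = −134734; K_2 = 100633.8 − 3.384×(695 + 35800) = −22865.28.
Balance: K_1 + 39600×ρ = K_2, so ρ = (K_2 − K_1)/39600 = 111869/39600 = 2.82 g/cm³.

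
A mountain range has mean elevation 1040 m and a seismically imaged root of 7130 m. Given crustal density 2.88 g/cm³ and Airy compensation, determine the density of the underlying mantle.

Airy balance: ρ_c h = (ρ_m − ρ_c) r → ρ_m = ρ_c (1 + h/r).
ρ_m = 2.88 × (1 + 1040 m/7130 m) = 3.3 g/cm³.

3.3 g/cm³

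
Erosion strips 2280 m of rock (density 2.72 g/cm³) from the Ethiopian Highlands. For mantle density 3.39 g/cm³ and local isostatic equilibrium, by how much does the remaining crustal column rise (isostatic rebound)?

Unloading: uplift u = e ρ_c/ρ_m = 2280 m × 2.72/3.39 = 1830 m.

1830 m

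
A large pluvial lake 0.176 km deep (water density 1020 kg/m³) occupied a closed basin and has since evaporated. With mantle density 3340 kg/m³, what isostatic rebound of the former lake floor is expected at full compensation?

0.0537 km

u = d ρ_w/ρ_m = 0.176 km × 1020/3340 = 0.0537 km.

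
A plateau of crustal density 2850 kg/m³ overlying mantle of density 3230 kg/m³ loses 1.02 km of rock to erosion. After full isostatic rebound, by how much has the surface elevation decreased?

0.12 km

Rebound u = e ρ_c/ρ_m = 1.02 km × 2850/3230 = 0.9 km.
Net surface drop = e − u = 1.02 km − 0.9 km = e (ρ_m − ρ_c)/ρ_m = 0.12 km.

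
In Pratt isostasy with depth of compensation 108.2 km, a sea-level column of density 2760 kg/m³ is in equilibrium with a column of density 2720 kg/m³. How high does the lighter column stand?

1.59 km

ρ_ref D = ρ (D + h) → h = D (ρ_ref − ρ)/ρ.
h = 108.2 km × (2760 − 2720)/2720 = 1.59 km.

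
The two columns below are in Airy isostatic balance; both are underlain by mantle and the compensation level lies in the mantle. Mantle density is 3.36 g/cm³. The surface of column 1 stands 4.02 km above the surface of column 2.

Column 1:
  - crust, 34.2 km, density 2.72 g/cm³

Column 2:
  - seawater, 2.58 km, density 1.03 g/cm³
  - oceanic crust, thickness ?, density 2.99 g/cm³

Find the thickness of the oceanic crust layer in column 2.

Take the compensation level at the base of the deeper column (depth z_c below the surface of column 1) and equate Σ ρ_i t_i down to z_c; mantle fills any gap and the z_c terms cancel.
Column 1: 34.2×2.72 + (z_c − 34.2)×3.36
Column 2: 4.02×0 + 2.58×1.03 + x×2.99 + (z_c − 4.02 − 2.58 − x)×3.36
The z_c×3.36 term appears on both sides and cancels. Collect the known terms of each column as K = Σ(ρt)_known − 3.36 × (depth of known layers): K_1 = 93.024 − 3.36×34.2 = −21.888; K_2 = 2.6574 − 3.36×(4.02 + 2.58) = −19.5186.
Balance: K_1 = K_2 − x×(3.36 − 2.99), so x = (K_2 − K_1)/(3.36 − 2.99) = 2.3694/0.37 = 6.4 km.

6.4 km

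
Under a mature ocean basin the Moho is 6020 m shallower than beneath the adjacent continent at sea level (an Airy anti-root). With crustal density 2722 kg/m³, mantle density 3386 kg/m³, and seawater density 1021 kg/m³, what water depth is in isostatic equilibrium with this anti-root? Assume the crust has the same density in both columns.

2350 m

Replacing a thickness d of crust by seawater at the top must be balanced by replacing crust with mantle at the base: d (ρ_c − ρ_w) = a (ρ_m − ρ_c).
d = a (ρ_m − ρ_c)/(ρ_c − ρ_w) = 6020 m × 664/1701 = 2350 m.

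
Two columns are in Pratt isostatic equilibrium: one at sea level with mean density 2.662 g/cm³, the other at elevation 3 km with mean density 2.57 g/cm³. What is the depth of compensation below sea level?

83.8 km

ρ_ref D = ρ (D + h) → D (ρ_ref − ρ) = ρ h.
D = ρ h/(ρ_ref − ρ) = 2.57 × 3 km/(2.662 − 2.57) = 83.8 km.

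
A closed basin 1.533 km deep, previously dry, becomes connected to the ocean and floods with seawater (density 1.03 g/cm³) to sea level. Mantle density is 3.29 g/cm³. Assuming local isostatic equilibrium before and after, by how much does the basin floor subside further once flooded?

0.699 km

After flooding the water column is d + s deep. Its weight must equal the weight of mantle displaced by the extra subsidence s: (d + s) ρ_w = s ρ_m.
s = d ρ_w / (ρ_m − ρ_w) = 1.533 km × 1.03/(3.29 − 1.03) = 0.699 km.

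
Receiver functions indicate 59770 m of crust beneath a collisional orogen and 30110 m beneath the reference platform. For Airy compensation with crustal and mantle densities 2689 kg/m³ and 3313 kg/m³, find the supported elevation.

Excess crust Δ = 59770 m − 30110 m = 29660 m, split between elevation h and root r with h + r = Δ.
Airy balance ρ_c h = (ρ_m − ρ_c) r gives r = h ρ_c/(ρ_m − ρ_c), so h (1 + ρ_c/(ρ_m − ρ_c)) = Δ, i.e. h = Δ (ρ_m − ρ_c)/ρ_m.
h = 29660 m × 624/3313 = 5590 m.

5590 m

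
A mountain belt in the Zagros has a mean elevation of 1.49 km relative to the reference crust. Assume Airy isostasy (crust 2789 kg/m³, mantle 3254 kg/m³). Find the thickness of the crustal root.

For local isostatic compensation: the weight of the topography is balanced by the buoyancy of the root, ρ_c h = (ρ_m − ρ_c) r.
r = h · ρ_c / (ρ_m − ρ_c) = 1.49 km × 2789 / (3254 − 2789) = 8.94 km.

8.94 km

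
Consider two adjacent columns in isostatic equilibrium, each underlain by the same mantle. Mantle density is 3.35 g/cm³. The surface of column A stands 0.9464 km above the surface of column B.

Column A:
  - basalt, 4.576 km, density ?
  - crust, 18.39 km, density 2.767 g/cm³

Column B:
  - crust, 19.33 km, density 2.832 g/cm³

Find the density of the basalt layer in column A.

2.81 g/cm³

Take the compensation level at the base of the deeper column (depth z_c below the surface of column A) and equate Σ ρ_i t_i down to z_c; mantle fills any gap and the z_c terms cancel.
Column A: 4.576×ρ + 18.39×2.767 + (z_c − 22.966)×3.35
Column B: 0.9464×0 + 19.33×2.832 + (z_c − 0.9464 − 19.33)×3.35
The z_c×3.35 term appears on both sides and cancels. Collect the known terms of each column as K = Σ(ρt)_known − 3.35 × (depth of known layers): K_A = 50.88513 − 3.35×22.966 = −26.05097; K_B = 54.74256 − 3.35×(0.9464 + 19.33) = −13.18338.
Balance: K_A + 4.576×ρ = K_B, so ρ = (K_B − K_A)/4.576 = 12.8676/4.576 = 2.81 g/cm³.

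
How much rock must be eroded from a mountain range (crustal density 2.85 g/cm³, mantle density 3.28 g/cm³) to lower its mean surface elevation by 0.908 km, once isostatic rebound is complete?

6.93 km

Net drop Δ = e − u = e − e ρ_c/ρ_m = e (ρ_m − ρ_c)/ρ_m.
e = Δ ρ_m/(ρ_m − ρ_c) = 0.908 km × 3.28/0.43 = 6.93 km.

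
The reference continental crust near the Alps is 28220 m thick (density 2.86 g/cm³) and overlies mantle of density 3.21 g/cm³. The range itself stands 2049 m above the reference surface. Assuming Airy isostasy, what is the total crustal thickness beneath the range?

Root depth r = h ρ_c / (ρ_m − ρ_c) = 2049 m × 2.86 / 0.35 = 16740 m.
Total thickness = T + h + r = 28220 m + 2049 m + 16740 m = 47000 m.

47000 m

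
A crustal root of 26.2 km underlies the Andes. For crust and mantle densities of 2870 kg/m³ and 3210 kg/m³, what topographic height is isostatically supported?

Isostatic balance requires: ρ_c h = (ρ_m − ρ_c) r.
h = r (ρ_m − ρ_c) / ρ_c = 26.2 km × (3210 − 2870) / 2870 = 3.1 km.

3.1 km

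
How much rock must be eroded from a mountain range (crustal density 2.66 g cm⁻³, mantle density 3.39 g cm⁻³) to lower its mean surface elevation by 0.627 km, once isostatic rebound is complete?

2.91 km

Net drop Δ = e − u = e − e ρ_c/ρ_m = e (ρ_m − ρ_c)/ρ_m.
e = Δ ρ_m/(ρ_m − ρ_c) = 0.627 km × 3.39/0.73 = 2.91 km.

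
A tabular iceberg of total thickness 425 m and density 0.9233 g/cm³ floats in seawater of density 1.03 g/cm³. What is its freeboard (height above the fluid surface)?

Floating equilibrium: submerged depth d = t ρ_obj/ρ_fluid = 425 m × 0.9233/1.03 = 381 m.
Freeboard = t − d = 425 m − 381 m = 44 m.

44 m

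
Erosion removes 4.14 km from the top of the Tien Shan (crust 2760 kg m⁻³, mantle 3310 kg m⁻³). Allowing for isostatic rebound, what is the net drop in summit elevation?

Rebound u = e ρ_c/ρ_m = 4.14 km × 2760/3310 = 3.452 km.
Net surface drop = e − u = 4.14 km − 3.452 km = e (ρ_m − ρ_c)/ρ_m = 0.688 km.

0.688 km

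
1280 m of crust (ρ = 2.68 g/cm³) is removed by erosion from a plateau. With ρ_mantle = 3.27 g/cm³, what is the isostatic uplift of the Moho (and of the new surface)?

Unloading: uplift u = e ρ_c/ρ_m = 1280 m × 2.68/3.27 = 1050 m.

1050 m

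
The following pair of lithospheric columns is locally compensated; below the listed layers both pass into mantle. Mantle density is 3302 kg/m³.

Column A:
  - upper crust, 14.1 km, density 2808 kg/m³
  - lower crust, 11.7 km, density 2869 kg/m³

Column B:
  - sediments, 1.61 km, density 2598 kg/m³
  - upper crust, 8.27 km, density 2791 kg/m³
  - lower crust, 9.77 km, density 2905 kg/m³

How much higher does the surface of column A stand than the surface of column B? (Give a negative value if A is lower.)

For any compensation level in the mantle, the mantle terms cancel and isostasy reduces to e = (Σt_A − Σt_B) − (Σ(ρt)_A − Σ(ρt)_B) / ρ_m.
Σt_A = 25.8 km; Σt_B = 19.65 km; Σ(ρt)_A = 73160.1; Σ(ρt)_B = 55646.2 (in km·kg/m³).
e = (25.8 − 19.65) − (73160.1 − 55646.2) / 3302 = 0.846 km.

0.846 km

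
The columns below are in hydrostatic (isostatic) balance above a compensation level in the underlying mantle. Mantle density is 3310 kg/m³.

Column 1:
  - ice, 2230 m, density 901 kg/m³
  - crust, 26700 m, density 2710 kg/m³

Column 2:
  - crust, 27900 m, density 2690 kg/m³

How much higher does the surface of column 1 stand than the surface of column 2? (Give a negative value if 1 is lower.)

1240 m

For any compensation level in the mantle, the mantle terms cancel and isostasy reduces to e = (Σt_1 − Σt_2) − (Σ(ρt)_1 − Σ(ρt)_2) / ρ_m.
Σt_1 = 28930 m; Σt_2 = 27900 m; Σ(ρt)_1 = 74366230; Σ(ρt)_2 = 75051000 (in m·kg/m³).
e = (28930 − 27900) − (74366230 − 75051000) / 3310 = 1240 m.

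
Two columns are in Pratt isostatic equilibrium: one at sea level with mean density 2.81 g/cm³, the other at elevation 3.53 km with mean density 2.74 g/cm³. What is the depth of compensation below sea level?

138 km

ρ_ref D = ρ (D + h) → D (ρ_ref − ρ) = ρ h.
D = ρ h/(ρ_ref − ρ) = 2.74 × 3.53 km/(2.81 − 2.74) = 138 km.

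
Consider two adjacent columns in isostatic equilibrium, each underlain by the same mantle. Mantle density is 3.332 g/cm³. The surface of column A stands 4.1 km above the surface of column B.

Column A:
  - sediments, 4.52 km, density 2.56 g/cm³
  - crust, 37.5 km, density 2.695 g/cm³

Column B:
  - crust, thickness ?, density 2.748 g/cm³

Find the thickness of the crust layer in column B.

23.5 km

Take the compensation level at the base of the deeper column (depth z_c below the surface of column A) and equate Σ ρ_i t_i down to z_c; mantle fills any gap and the z_c terms cancel.
Column A: 4.52×2.56 + 37.5×2.695 + (z_c − 42.02)×3.332
Column B: 4.1×0 + x×2.748 + (z_c − 4.1 − 0 − x)×3.332
The z_c×3.332 term appears on both sides and cancels. Collect the known terms of each column as K = Σ(ρt)_known − 3.332 × (depth of known layers): K_A = 112.6337 − 3.332×42.02 = −27.37694; K_B = 0 − 3.332×(4.1 + 0) = −13.6612.
Balance: K_A = K_B − x×(3.332 − 2.748), so x = (K_B − K_A)/(3.332 − 2.748) = 13.7157/0.584 = 23.5 km.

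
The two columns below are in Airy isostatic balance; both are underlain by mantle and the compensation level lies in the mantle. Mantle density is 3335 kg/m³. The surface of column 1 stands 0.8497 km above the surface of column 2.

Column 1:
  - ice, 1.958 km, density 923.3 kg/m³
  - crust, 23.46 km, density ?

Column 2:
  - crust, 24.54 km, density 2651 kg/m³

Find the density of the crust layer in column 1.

2700 kg/m³

Take the compensation level at the base of the deeper column (depth z_c below the surface of column 1) and equate Σ ρ_i t_i down to z_c; mantle fills any gap and the z_c terms cancel.
Column 1: 1.958×923.3 + 23.46×ρ + (z_c − 25.418)×3335
Column 2: 0.8497×0 + 24.54×2651 + (z_c − 0.8497 − 24.54)×3335
The z_c×3335 term appears on both sides and cancels. Collect the known terms of each column as K = Σ(ρt)_known − 3335 × (depth of known layers): K_1 = 1807.8214 − 3335×25.418 = −82961.2086; K_2 = 65055.54 − 3335×(0.8497 + 24.54) = −19619.1095.
Balance: K_1 + 23.46×ρ = K_2, so ρ = (K_2 − K_1)/23.46 = 63342.1/23.46 = 2700 kg/m³.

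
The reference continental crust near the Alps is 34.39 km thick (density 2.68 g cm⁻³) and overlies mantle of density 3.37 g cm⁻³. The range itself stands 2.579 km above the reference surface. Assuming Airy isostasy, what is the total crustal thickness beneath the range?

Root depth r = h ρ_c / (ρ_m − ρ_c) = 2.579 km × 2.68 / 0.69 = 10.02 km.
Total thickness = T + h + r = 34.39 km + 2.579 km + 10.02 km = 47 km.

47 km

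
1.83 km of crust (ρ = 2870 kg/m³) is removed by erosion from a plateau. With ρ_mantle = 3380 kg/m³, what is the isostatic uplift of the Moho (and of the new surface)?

1.55 km

Unloading: uplift u = e ρ_c/ρ_m = 1.83 km × 2870/3380 = 1.55 km.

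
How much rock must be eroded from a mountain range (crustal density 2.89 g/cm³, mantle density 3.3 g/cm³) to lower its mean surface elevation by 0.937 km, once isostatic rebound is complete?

7.54 km

Net drop Δ = e − u = e − e ρ_c/ρ_m = e (ρ_m − ρ_c)/ρ_m.
e = Δ ρ_m/(ρ_m − ρ_c) = 0.937 km × 3.3/0.41 = 7.54 km.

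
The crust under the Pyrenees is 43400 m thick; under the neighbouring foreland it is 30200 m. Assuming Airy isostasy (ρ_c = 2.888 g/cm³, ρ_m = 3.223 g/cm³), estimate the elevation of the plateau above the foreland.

Excess crust Δ = 43400 m − 30200 m = 13200 m, split between elevation h and root r with h + r = Δ.
Airy balance ρ_c h = (ρ_m − ρ_c) r gives r = h ρ_c/(ρ_m − ρ_c), so h (1 + ρ_c/(ρ_m − ρ_c)) = Δ, i.e. h = Δ (ρ_m − ρ_c)/ρ_m.
h = 13200 m × 0.335/3.223 = 1370 m.

1370 m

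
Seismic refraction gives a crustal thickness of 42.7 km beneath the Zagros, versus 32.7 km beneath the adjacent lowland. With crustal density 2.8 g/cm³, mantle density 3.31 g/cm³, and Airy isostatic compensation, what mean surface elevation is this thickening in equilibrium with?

1.54 km

Excess crust Δ = 42.7 km − 32.7 km = 10 km, split between elevation h and root r with h + r = Δ.
Airy balance ρ_c h = (ρ_m − ρ_c) r gives r = h ρ_c/(ρ_m − ρ_c), so h (1 + ρ_c/(ρ_m − ρ_c)) = Δ, i.e. h = Δ (ρ_m − ρ_c)/ρ_m.
h = 10 km × 0.51/3.31 = 1.54 km.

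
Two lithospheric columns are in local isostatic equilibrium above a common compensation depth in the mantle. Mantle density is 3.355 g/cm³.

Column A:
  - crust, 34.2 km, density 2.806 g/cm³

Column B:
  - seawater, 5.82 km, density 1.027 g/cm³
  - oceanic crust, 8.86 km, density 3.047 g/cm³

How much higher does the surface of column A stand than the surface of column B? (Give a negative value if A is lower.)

For any compensation level in the mantle, the mantle terms cancel and isostasy reduces to e = (Σt_A − Σt_B) − (Σ(ρt)_A − Σ(ρt)_B) / ρ_m.
Σt_A = 34.2 km; Σt_B = 14.68 km; Σ(ρt)_A = 95.9652; Σ(ρt)_B = 32.97356 (in km·g/cm³).
e = (34.2 − 14.68) − (95.9652 − 32.97356) / 3.355 = 0.745 km.

0.745 km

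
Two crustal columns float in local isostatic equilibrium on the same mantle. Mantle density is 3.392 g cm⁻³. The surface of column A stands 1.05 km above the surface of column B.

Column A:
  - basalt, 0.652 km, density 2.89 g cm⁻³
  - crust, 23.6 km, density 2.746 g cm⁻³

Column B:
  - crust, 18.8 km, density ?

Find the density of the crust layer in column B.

2.75 g cm⁻³

Take the compensation level at the base of the deeper column (depth z_c below the surface of column A) and equate Σ ρ_i t_i down to z_c; mantle fills any gap and the z_c terms cancel.
Column A: 0.652×2.89 + 23.6×2.746 + (z_c − 24.252)×3.392
Column B: 1.05×0 + 18.8×ρ + (z_c − 1.05 − 18.8)×3.392
The z_c×3.392 term appears on both sides and cancels. Collect the known terms of each column as K = Σ(ρt)_known − 3.392 × (depth of known layers): K_A = 66.68988 − 3.392×24.252 = −15.572904; K_B = 0 − 3.392×(1.05 + 18.8) = −67.3312.
Balance: K_A = K_B + 18.8×ρ, so ρ = (K_A − K_B)/18.8 = 51.7583/18.8 = 2.75 g cm⁻³.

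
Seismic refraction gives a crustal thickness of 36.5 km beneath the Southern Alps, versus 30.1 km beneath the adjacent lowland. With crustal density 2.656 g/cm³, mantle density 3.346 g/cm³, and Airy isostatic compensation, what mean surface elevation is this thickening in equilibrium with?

Excess crust Δ = 36.5 km − 30.1 km = 6.4 km, split between elevation h and root r with h + r = Δ.
Airy balance ρ_c h = (ρ_m − ρ_c) r gives r = h ρ_c/(ρ_m − ρ_c), so h (1 + ρ_c/(ρ_m − ρ_c)) = Δ, i.e. h = Δ (ρ_m − ρ_c)/ρ_m.
h = 6.4 km × 0.69/3.346 = 1.32 km.

1.32 km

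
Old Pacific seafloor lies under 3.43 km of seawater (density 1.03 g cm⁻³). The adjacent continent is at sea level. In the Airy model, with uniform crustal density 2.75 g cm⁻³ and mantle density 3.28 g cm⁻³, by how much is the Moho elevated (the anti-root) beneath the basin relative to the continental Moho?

By Archimedes' principle applied to the lithosphere: replacing crust with seawater at the top is compensated by replacing crust with mantle at the base: d (ρ_c − ρ_w) = a (ρ_m − ρ_c).
a = d (ρ_c − ρ_w)/(ρ_m − ρ_c) = 3.43 km × 1.72/0.53 = 11.1 km.

11.1 km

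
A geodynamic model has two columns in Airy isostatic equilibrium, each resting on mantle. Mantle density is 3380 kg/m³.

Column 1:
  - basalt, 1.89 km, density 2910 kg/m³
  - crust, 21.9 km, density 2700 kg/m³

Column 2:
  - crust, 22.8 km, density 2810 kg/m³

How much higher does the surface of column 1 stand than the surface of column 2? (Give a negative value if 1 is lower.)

0.824 km

For any compensation level in the mantle, the mantle terms cancel and isostasy reduces to e = (Σt_1 − Σt_2) − (Σ(ρt)_1 − Σ(ρt)_2) / ρ_m.
Σt_1 = 23.79 km; Σt_2 = 22.8 km; Σ(ρt)_1 = 64629.9; Σ(ρt)_2 = 64068 (in km·kg/m³).
e = (23.79 − 22.8) − (64629.9 − 64068) / 3380 = 0.824 km.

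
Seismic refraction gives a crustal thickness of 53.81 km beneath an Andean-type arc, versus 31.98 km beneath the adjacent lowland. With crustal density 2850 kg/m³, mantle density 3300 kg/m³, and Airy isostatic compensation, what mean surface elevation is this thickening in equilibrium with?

Excess crust Δ = 53.81 km − 31.98 km = 21.83 km, split between elevation h and root r with h + r = Δ.
Airy balance ρ_c h = (ρ_m − ρ_c) r gives r = h ρ_c/(ρ_m − ρ_c), so h (1 + ρ_c/(ρ_m − ρ_c)) = Δ, i.e. h = Δ (ρ_m − ρ_c)/ρ_m.
h = 21.83 km × 450/3300 = 2.98 km.

2.98 km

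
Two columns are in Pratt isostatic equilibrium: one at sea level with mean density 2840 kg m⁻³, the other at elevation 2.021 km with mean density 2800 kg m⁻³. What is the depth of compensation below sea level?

ρ_ref D = ρ (D + h) → D (ρ_ref − ρ) = ρ h.
D = ρ h/(ρ_ref − ρ) = 2800 × 2.021 km/(2840 − 2800) = 141 km.

141 km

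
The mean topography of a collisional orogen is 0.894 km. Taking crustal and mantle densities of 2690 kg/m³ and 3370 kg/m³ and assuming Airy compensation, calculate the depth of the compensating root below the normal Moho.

Balancing pressure at the compensation depth: the weight of the topography is balanced by the buoyancy of the root, ρ_c h = (ρ_m − ρ_c) r.
r = h · ρ_c / (ρ_m − ρ_c) = 0.894 km × 2690 / (3370 − 2690) = 3.54 km.

3.54 km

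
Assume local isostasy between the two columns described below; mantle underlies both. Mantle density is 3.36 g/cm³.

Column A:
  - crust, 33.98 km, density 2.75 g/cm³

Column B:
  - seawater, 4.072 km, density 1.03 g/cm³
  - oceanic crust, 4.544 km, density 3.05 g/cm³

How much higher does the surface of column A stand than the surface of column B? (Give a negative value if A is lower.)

For any compensation level in the mantle, the mantle terms cancel and isostasy reduces to e = (Σt_A − Σt_B) − (Σ(ρt)_A − Σ(ρt)_B) / ρ_m.
Σt_A = 33.98 km; Σt_B = 8.616 km; Σ(ρt)_A = 93.445; Σ(ρt)_B = 18.05336 (in km·g/cm³).
e = (33.98 − 8.616) − (93.445 − 18.05336) / 3.36 = 2.93 km.

2.93 km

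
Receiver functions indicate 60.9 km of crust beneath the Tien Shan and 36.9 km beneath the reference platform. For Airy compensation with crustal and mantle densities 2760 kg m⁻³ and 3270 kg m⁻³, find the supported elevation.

3.74 km

Excess crust Δ = 60.9 km − 36.9 km = 24 km, split between elevation h and root r with h + r = Δ.
Airy balance ρ_c h = (ρ_m − ρ_c) r gives r = h ρ_c/(ρ_m − ρ_c), so h (1 + ρ_c/(ρ_m − ρ_c)) = Δ, i.e. h = Δ (ρ_m − ρ_c)/ρ_m.
h = 24 km × 510/3270 = 3.74 km.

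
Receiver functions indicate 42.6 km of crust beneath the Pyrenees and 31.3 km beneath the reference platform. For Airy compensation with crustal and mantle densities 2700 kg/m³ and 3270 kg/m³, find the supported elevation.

Excess crust Δ = 42.6 km − 31.3 km = 11.3 km, split between elevation h and root r with h + r = Δ.
Airy balance ρ_c h = (ρ_m − ρ_c) r gives r = h ρ_c/(ρ_m − ρ_c), so h (1 + ρ_c/(ρ_m − ρ_c)) = Δ, i.e. h = Δ (ρ_m − ρ_c)/ρ_m.
h = 11.3 km × 570/3270 = 1.97 km.

1.97 km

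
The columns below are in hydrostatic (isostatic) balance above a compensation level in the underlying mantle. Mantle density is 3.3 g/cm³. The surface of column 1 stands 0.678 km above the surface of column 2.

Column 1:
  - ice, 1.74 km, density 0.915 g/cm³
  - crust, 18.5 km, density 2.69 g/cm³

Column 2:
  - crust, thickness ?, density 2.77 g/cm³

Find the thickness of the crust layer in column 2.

24.9 km

Take the compensation level at the base of the deeper column (depth z_c below the surface of column 1) and equate Σ ρ_i t_i down to z_c; mantle fills any gap and the z_c terms cancel.
Column 1: 1.74×0.915 + 18.5×2.69 + (z_c − 20.24)×3.3
Column 2: 0.678×0 + x×2.77 + (z_c − 0.678 − 0 − x)×3.3
The z_c×3.3 term appears on both sides and cancels. Collect the known terms of each column as K = Σ(ρt)_known − 3.3 × (depth of known layers): K_1 = 51.3571 − 3.3×20.24 = −15.4349; K_2 = 0 − 3.3×(0.678 + 0) = −2.2374.
Balance: K_1 = K_2 − x×(3.3 − 2.77), so x = (K_2 − K_1)/(3.3 − 2.77) = 13.1975/0.53 = 24.9 km.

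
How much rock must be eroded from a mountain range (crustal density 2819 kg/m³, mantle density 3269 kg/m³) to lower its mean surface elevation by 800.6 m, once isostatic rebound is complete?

5820 m

Net drop Δ = e − u = e − e ρ_c/ρ_m = e (ρ_m − ρ_c)/ρ_m.
e = Δ ρ_m/(ρ_m − ρ_c) = 800.6 m × 3269/450 = 5820 m.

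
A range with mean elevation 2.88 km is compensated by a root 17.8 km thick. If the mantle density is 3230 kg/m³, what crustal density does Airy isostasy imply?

ρ_c h = (ρ_m − ρ_c) r → ρ_c (h + r) = ρ_m r → ρ_c = ρ_m r / (h + r).
ρ_c = 3230 × 17.8 km / (2.88 km + 17.8 km) = 2780 kg/m³.

2780 kg/m³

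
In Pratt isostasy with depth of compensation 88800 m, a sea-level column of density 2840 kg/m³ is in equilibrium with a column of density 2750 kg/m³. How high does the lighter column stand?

ρ_ref D = ρ (D + h) → h = D (ρ_ref − ρ)/ρ.
h = 88800 m × (2840 − 2750)/2750 = 2910 m.

2910 m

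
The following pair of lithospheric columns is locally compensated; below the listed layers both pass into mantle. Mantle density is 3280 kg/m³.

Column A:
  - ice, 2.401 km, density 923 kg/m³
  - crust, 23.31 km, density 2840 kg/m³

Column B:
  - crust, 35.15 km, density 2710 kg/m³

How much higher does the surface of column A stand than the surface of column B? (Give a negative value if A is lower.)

For any compensation level in the mantle, the mantle terms cancel and isostasy reduces to e = (Σt_A − Σt_B) − (Σ(ρt)_A − Σ(ρt)_B) / ρ_m.
Σt_A = 25.711 km; Σt_B = 35.15 km; Σ(ρt)_A = 68416.523; Σ(ρt)_B = 95256.5 (in km·kg/m³).
e = (25.711 − 35.15) − (68416.523 − 95256.5) / 3280 = −1.26 km.

−1.26 km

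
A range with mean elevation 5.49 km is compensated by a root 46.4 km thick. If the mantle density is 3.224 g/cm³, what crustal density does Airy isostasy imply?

2.88 g/cm³

ρ_c h = (ρ_m − ρ_c) r → ρ_c (h + r) = ρ_m r → ρ_c = ρ_m r / (h + r).
ρ_c = 3.224 × 46.4 km / (5.49 km + 46.4 km) = 2.88 g/cm³.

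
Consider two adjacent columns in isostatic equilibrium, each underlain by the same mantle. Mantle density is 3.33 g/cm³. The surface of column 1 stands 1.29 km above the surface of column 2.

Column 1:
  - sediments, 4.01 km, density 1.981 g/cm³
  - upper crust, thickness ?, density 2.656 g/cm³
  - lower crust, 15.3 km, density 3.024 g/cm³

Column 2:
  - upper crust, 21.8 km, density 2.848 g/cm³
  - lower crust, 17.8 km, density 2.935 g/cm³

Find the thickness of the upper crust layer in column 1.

17.4 km

Take the compensation level at the base of the deeper column (depth z_c below the surface of column 1) and equate Σ ρ_i t_i down to z_c; mantle fills any gap and the z_c terms cancel.
Column 1: 4.01×1.981 + x×2.656 + 15.3×3.024 + (z_c − 19.31 − x)×3.33
Column 2: 1.29×0 + 21.8×2.848 + 17.8×2.935 + (z_c − 1.29 − 39.6)×3.33
The z_c×3.33 term appears on both sides and cancels. Collect the known terms of each column as K = Σ(ρt)_known − 3.33 × (depth of known layers): K_1 = 54.21101 − 3.33×19.31 = −10.09129; K_2 = 114.3294 − 3.33×(1.29 + 39.6) = −21.8343.
Balance: K_1 − x×(3.33 − 2.656) = K_2, so x = (K_1 − K_2)/(3.33 − 2.656) = 11.743/0.674 = 17.4 km.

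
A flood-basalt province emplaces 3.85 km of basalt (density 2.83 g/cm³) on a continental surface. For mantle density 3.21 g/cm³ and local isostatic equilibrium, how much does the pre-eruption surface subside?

3.39 km

Subaerial loading: s = t ρ_load / ρ_m.
s = 3.85 km × 2.83/3.21 = 3.39 km.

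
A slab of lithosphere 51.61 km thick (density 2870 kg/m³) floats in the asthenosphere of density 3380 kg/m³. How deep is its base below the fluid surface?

Draft d = t ρ_obj/ρ_fluid = 51.61 km × 2870/3380 = 43.8 km.

43.8 km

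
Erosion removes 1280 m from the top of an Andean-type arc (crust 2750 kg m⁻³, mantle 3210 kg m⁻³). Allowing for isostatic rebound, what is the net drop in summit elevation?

183 m

Rebound u = e ρ_c/ρ_m = 1280 m × 2750/3210 = 1097 m.
Net surface drop = e − u = 1280 m − 1097 m = e (ρ_m − ρ_c)/ρ_m = 183 m.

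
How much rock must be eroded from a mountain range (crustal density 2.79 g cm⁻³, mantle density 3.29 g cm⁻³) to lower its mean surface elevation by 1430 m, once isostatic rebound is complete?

9410 m

Net drop Δ = e − u = e − e ρ_c/ρ_m = e (ρ_m − ρ_c)/ρ_m.
e = Δ ρ_m/(ρ_m − ρ_c) = 1430 m × 3.29/0.5 = 9410 m.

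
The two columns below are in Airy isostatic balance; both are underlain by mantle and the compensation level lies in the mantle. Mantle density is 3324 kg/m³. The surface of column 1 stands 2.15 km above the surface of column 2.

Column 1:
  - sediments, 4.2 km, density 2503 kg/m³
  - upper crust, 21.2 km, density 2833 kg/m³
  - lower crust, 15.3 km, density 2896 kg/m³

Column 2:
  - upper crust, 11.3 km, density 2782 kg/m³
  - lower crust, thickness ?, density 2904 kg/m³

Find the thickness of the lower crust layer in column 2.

17 km

Take the compensation level at the base of the deeper column (depth z_c below the surface of column 1) and equate Σ ρ_i t_i down to z_c; mantle fills any gap and the z_c terms cancel.
Column 1: 4.2×2503 + 21.2×2833 + 15.3×2896 + (z_c − 40.7)×3324
Column 2: 2.15×0 + 11.3×2782 + x×2904 + (z_c − 2.15 − 11.3 − x)×3324
The z_c×3324 term appears on both sides and cancels. Collect the known terms of each column as K = Σ(ρt)_known − 3324 × (depth of known layers): K_1 = 114881 − 3324×40.7 = −20405.8; K_2 = 31436.6 − 3324×(2.15 + 11.3) = −13271.2.
Balance: K_1 = K_2 − x×(3324 − 2904), so x = (K_2 − K_1)/(3324 − 2904) = 7134.6/420 = 17 km.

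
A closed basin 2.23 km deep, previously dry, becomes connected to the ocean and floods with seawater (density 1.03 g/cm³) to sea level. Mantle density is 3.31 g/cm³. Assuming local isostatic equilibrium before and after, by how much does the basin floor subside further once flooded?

After flooding the water column is d + s deep. Its weight must equal the weight of mantle displaced by the extra subsidence s: (d + s) ρ_w = s ρ_m.
s = d ρ_w / (ρ_m − ρ_w) = 2.23 km × 1.03/(3.31 − 1.03) = 1.01 km.

1.01 km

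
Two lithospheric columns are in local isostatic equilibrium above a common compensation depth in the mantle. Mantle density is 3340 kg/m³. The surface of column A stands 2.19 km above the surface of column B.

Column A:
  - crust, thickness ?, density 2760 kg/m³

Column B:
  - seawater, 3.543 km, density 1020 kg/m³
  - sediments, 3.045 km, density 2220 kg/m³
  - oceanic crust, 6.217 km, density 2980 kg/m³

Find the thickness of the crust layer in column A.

36.5 km

Take the compensation level at the base of the deeper column (depth z_c below the surface of column A) and equate Σ ρ_i t_i down to z_c; mantle fills any gap and the z_c terms cancel.
Column A: x×2760 + (z_c − 0 − x)×3340
Column B: 2.19×0 + 3.543×1020 + 3.045×2220 + 6.217×2980 + (z_c − 2.19 − 12.805)×3340
The z_c×3340 term appears on both sides and cancels. Collect the known terms of each column as K = Σ(ρt)_known − 3340 × (depth of known layers): K_A = 0 − 3340×0 = 0; K_B = 28900.42 − 3340×(2.19 + 12.805) = −21182.88.
Balance: K_A − x×(3340 − 2760) = K_B, so x = (K_A − K_B)/(3340 − 2760) = 21182.9/580 = 36.5 km.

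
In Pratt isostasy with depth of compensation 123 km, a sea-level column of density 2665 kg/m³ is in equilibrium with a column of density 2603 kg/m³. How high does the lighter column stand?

2.93 km

ρ_ref D = ρ (D + h) → h = D (ρ_ref − ρ)/ρ.
h = 123 km × (2665 − 2603)/2603 = 2.93 km.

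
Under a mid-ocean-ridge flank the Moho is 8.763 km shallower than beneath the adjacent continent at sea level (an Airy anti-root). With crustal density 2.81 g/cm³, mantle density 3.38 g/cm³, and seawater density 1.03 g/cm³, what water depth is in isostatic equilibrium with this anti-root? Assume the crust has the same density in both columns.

Replacing a thickness d of crust by seawater at the top must be balanced by replacing crust with mantle at the base: d (ρ_c − ρ_w) = a (ρ_m − ρ_c).
d = a (ρ_m − ρ_c)/(ρ_c − ρ_w) = 8.763 km × 0.57/1.78 = 2.81 km.

2.81 km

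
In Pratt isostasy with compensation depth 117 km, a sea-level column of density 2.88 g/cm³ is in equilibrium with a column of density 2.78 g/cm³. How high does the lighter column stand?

ρ_ref D = ρ (D + h) → h = D (ρ_ref − ρ)/ρ.
h = 117 km × (2.88 − 2.78)/2.78 = 4.21 km.

4.21 km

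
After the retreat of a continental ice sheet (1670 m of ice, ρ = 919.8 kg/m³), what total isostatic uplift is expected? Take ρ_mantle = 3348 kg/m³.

Removing the load lets mantle flow back in; uplift u satisfies ρ_ice t = ρ_m u.
u = t ρ_ice/ρ_m = 1670 m × 919.8/3348 = 459 m.

459 m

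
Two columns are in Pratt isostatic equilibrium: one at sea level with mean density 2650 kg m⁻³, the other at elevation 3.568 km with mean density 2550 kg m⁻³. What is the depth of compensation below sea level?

91 km

ρ_ref D = ρ (D + h) → D (ρ_ref − ρ) = ρ h.
D = ρ h/(ρ_ref − ρ) = 2550 × 3.568 km/(2650 − 2550) = 91 km.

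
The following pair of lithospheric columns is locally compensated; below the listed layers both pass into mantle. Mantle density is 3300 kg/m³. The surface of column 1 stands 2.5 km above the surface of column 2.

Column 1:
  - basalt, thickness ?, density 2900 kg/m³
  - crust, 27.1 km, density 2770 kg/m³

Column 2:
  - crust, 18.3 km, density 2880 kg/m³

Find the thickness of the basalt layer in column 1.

Take the compensation level at the base of the deeper column (depth z_c below the surface of column 1) and equate Σ ρ_i t_i down to z_c; mantle fills any gap and the z_c terms cancel.
Column 1: x×2900 + 27.1×2770 + (z_c − 27.1 − x)×3300
Column 2: 2.5×0 + 18.3×2880 + (z_c − 2.5 − 18.3)×3300
The z_c×3300 term appears on both sides and cancels. Collect the known terms of each column as K = Σ(ρt)_known − 3300 × (depth of known layers): K_1 = 75067 − 3300×27.1 = −14363; K_2 = 52704 − 3300×(2.5 + 18.3) = −15936.
Balance: K_1 − x×(3300 − 2900) = K_2, so x = (K_1 − K_2)/(3300 − 2900) = 1573/400 = 3.93 km.

3.93 km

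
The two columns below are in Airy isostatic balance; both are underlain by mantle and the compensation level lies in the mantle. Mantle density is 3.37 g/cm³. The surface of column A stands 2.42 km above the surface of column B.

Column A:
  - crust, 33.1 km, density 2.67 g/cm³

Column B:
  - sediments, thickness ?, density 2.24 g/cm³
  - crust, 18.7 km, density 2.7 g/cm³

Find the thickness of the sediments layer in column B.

Take the compensation level at the base of the deeper column (depth z_c below the surface of column A) and equate Σ ρ_i t_i down to z_c; mantle fills any gap and the z_c terms cancel.
Column A: 33.1×2.67 + (z_c − 33.1)×3.37
Column B: 2.42×0 + x×2.24 + 18.7×2.7 + (z_c − 2.42 − 18.7 − x)×3.37
The z_c×3.37 term appears on both sides and cancels. Collect the known terms of each column as K = Σ(ρt)_known − 3.37 × (depth of known layers): K_A = 88.377 − 3.37×33.1 = −23.17; K_B = 50.49 − 3.37×(2.42 + 18.7) = −20.6844.
Balance: K_A = K_B − x×(3.37 − 2.24), so x = (K_B − K_A)/(3.37 − 2.24) = 2.4856/1.13 = 2.2 km.

2.2 km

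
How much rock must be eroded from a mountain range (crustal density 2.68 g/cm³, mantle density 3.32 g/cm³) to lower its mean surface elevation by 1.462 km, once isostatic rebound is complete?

Net drop Δ = e − u = e − e ρ_c/ρ_m = e (ρ_m − ρ_c)/ρ_m.
e = Δ ρ_m/(ρ_m − ρ_c) = 1.462 km × 3.32/0.64 = 7.58 km.

7.58 km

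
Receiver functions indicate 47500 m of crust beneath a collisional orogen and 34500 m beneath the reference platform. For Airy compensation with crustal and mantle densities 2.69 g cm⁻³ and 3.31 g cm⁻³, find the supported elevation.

2440 m

Excess crust Δ = 47500 m − 34500 m = 13000 m, split between elevation h and root r with h + r = Δ.
Airy balance ρ_c h = (ρ_m − ρ_c) r gives r = h ρ_c/(ρ_m − ρ_c), so h (1 + ρ_c/(ρ_m − ρ_c)) = Δ, i.e. h = Δ (ρ_m − ρ_c)/ρ_m.
h = 13000 m × 0.62/3.31 = 2440 m.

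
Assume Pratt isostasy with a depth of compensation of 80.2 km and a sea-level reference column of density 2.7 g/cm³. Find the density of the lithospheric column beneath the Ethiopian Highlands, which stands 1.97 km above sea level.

Pratt balance: ρ_ref D = ρ (D + h).
ρ = ρ_ref D/(D + h) = 2.7 × 80.2 km/(80.2 km + 1.97 km) = 2.64 g/cm³.

2.64 g/cm³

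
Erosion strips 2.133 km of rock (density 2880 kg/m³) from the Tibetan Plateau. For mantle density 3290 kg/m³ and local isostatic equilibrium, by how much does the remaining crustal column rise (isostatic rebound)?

Unloading: uplift u = e ρ_c/ρ_m = 2.133 km × 2880/3290 = 1.87 km.

1.87 km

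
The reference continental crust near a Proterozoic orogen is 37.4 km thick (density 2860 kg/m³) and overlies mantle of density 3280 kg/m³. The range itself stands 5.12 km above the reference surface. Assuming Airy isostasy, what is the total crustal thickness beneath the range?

Root depth r = h ρ_c / (ρ_m − ρ_c) = 5.12 km × 2860 / 420 = 34.86 km.
Total thickness = T + h + r = 37.4 km + 5.12 km + 34.86 km = 77.4 km.

77.4 km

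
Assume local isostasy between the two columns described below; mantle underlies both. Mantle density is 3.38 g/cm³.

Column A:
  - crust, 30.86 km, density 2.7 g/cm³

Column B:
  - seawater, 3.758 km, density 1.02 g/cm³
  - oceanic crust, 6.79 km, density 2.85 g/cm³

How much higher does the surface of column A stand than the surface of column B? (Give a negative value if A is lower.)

For any compensation level in the mantle, the mantle terms cancel and isostasy reduces to e = (Σt_A − Σt_B) − (Σ(ρt)_A − Σ(ρt)_B) / ρ_m.
Σt_A = 30.86 km; Σt_B = 10.548 km; Σ(ρt)_A = 83.322; Σ(ρt)_B = 23.18466 (in km·g/cm³).
e = (30.86 − 10.548) − (83.322 − 23.18466) / 3.38 = 2.52 km.

2.52 km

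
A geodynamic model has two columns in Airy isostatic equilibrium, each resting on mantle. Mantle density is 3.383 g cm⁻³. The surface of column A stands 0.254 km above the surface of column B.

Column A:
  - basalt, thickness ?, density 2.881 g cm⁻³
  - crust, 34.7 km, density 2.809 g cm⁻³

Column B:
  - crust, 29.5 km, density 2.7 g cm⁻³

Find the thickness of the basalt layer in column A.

2.17 km

Take the compensation level at the base of the deeper column (depth z_c below the surface of column A) and equate Σ ρ_i t_i down to z_c; mantle fills any gap and the z_c terms cancel.
Column A: x×2.881 + 34.7×2.809 + (z_c − 34.7 − x)×3.383
Column B: 0.254×0 + 29.5×2.7 + (z_c − 0.254 − 29.5)×3.383
The z_c×3.383 term appears on both sides and cancels. Collect the known terms of each column as K = Σ(ρt)_known − 3.383 × (depth of known layers): K_A = 97.4723 − 3.383×34.7 = −19.9178; K_B = 79.65 − 3.383×(0.254 + 29.5) = −21.007782.
Balance: K_A − x×(3.383 − 2.881) = K_B, so x = (K_A − K_B)/(3.383 − 2.881) = 1.08998/0.502 = 2.17 km.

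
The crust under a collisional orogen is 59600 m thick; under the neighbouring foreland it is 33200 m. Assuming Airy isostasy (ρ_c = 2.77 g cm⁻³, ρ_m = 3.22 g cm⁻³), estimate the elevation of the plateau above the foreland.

Excess crust Δ = 59600 m − 33200 m = 26400 m, split between elevation h and root r with h + r = Δ.
Airy balance ρ_c h = (ρ_m − ρ_c) r gives r = h ρ_c/(ρ_m − ρ_c), so h (1 + ρ_c/(ρ_m − ρ_c)) = Δ, i.e. h = Δ (ρ_m − ρ_c)/ρ_m.
h = 26400 m × 0.45/3.22 = 3690 m.

3690 m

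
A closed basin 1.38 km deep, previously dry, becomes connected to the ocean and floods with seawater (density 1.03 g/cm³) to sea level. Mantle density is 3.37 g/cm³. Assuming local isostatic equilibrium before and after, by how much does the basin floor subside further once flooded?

0.607 km

After flooding the water column is d + s deep. Its weight must equal the weight of mantle displaced by the extra subsidence s: (d + s) ρ_w = s ρ_m.
s = d ρ_w / (ρ_m − ρ_w) = 1.38 km × 1.03/(3.37 − 1.03) = 0.607 km.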